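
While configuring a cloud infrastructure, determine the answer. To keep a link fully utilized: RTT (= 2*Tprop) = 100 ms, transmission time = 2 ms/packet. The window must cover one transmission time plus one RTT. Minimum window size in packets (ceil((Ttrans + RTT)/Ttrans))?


Given: Ttrans = 2 ms, RTT = 100 ms (= 2 * Tprop, Tprop = 50 ms)
Time until first ACK returns = Ttrans + RTT = 2 + 100 = 102 ms
Need W * Ttrans >= Ttrans + RTT  ->  W >= (Ttrans + RTT) / Ttrans
(Ttrans + RTT) / Ttrans = 102 / 2 = 51
W_min = ceil(51) = 51

51


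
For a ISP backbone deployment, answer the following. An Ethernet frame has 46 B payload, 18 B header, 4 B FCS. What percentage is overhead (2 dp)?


Given: payload = 46 B, header = 18 B, trailer = 4 B
Overhead bytes = header + trailer = 18 + 4 = 22
Total frame = payload + overhead = 46 + 22 = 68
Overhead % = 22 / 68 * 100 = 32.3529% -> 32.35% (2 dp)

32.35


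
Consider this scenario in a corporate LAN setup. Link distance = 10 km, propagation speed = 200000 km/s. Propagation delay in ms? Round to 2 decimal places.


Given: distance = 10 km, speed = 200000 km/s
Delay = distance / speed = 10 / 200000 seconds
Delay in ms = 10 * 1000 / 200000
Delay = 0.0500 ms
Rounded to 2 dp = 0.05 ms

0.05


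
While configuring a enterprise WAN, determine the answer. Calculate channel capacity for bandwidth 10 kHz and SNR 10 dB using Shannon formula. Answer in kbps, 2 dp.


Given: B = 10 kHz, SNR = 10 dB
SNR linear = 10^(10/10) = 10
1 + SNR = 11
log2(11) = 3.4594316186
C = 10 * 1000 * 3.4594316186 = 34594.3162 bps
C = 34.594316 kbps -> 34.59 kbps (2 dp)

34.59


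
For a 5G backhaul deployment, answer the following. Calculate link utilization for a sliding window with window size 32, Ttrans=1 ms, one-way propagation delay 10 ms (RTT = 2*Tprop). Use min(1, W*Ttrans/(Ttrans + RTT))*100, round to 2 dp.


Given: W = 32, Ttrans = 1 ms, RTT = 20 ms (= 2 * Tprop, Tprop = 10 ms)
Cycle time = Ttrans + RTT = 1 + 20 = 21 ms (first packet sent until its ACK returns)
W * Ttrans = 32 * 1 = 32 ms of sending per cycle
W * Ttrans / (Ttrans + RTT) = 32 / 21 = 1.523810
U = min(1, 1.523810) = 1.000000
U% = 100.00%

100.00


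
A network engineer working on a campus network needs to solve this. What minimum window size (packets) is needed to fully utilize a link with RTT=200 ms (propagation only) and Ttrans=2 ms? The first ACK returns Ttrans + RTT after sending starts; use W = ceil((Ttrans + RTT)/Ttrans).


Given: Ttrans = 2 ms, RTT = 200 ms (= 2 * Tprop, Tprop = 100 ms)
Time until first ACK returns = Ttrans + RTT = 2 + 200 = 202 ms
Need W * Ttrans >= Ttrans + RTT  ->  W >= (Ttrans + RTT) / Ttrans
(Ttrans + RTT) / Ttrans = 202 / 2 = 101
W_min = ceil(101) = 101

101


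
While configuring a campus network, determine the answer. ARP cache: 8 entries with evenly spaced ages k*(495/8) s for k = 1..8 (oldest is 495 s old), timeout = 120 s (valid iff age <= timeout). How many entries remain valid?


Ages are k * 495/8 s for k = 1..8 (spacing = 61.8750 s).
Entry k is valid iff k * 495/8 <= 120 iff k <= 8 * 120 / 495 = 1.9394
n_valid = floor(1.9394) = 1
(n_stale = 8 - 1 = 7)

1


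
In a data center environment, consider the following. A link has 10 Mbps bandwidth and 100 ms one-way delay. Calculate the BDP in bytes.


Given: bandwidth = 10 Mbps, delay = 100 ms
BDP in bits = 10 * 10^6 * 100 / 1000
BDP in bits = 1000000
BDP in bytes = 1000000 / 8 = 125000

125000


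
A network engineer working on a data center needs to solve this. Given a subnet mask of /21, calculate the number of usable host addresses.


Given: subnet mask /21
Host bits = 32 - 21 = 11
Total addresses = 2^11 = 2048
Usable hosts = 2048 - 2 (network + broadcast) = 2046

2046


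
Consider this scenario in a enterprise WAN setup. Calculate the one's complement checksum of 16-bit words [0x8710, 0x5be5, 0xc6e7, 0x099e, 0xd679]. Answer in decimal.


Given words: [0x8710, 0x5be5, 0xc6e7, 0x099e, 0xd679]
Step 1: Sum all words
Raw sum = 34576 + 23525 + 50919 + 2462 + 54905 = 166387
Step 2: Fold carry: (35315 + 2) = 35317
One's complement = ~35317 & 0xFFFF = 30218

30218


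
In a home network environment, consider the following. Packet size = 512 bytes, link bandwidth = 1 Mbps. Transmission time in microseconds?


Given: packet = 512 bytes, bandwidth = 1 Mbps
Packet in bits = 512 * 8 = 4096 bits
Bandwidth = 1 * 10^6 = 1000000 bps
Time = 4096 / 1000000 seconds
Time in us = 4096 * 10^6 / 1000000 = 4096

4096


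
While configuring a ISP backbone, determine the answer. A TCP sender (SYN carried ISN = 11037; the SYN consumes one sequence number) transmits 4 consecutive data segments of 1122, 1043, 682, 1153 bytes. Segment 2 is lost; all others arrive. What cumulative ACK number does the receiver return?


SYN uses sequence number 11037; first data byte = ISN + 1 = 11038.
Segment 1: SEQ = 11038, len = 1122 B, covers [11038, 12159]
Segment 2: SEQ = 12160, len = 1043 B, covers [12160, 13202] [LOST]
Segment 3: SEQ = 13203, len = 682 B, covers [13203, 13884]
Segment 4: SEQ = 13885, len = 1153 B, covers [13885, 15037]
In-order data received: bytes [11038, 12159] (segments 1..1).
Segment 2 missing -> gap begins at byte 12160; later segments buffered out of order.
Cumulative ACK = next expected in-order byte = 11038 + 1122 = 12160

12160


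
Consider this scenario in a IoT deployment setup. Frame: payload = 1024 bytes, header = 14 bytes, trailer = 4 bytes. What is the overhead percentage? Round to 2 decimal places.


Given: payload = 1024 B, header = 14 B, trailer = 4 B
Overhead bytes = header + trailer = 14 + 4 = 18
Total frame = payload + overhead = 1024 + 18 = 1042
Overhead % = 18 / 1042 * 100 = 1.7274% -> 1.73% (2 dp)

1.73


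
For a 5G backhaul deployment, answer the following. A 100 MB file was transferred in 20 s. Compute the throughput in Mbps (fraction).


Given: file = 100 MB, time = 20 s
File in Mb = 100 * 8 = 800 Mb
Throughput = 800 / 20 Mbps
Throughput = 40 Mbps

40


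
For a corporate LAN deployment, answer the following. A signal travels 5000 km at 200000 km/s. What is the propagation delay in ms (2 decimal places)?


Given: distance = 5000 km, speed = 200000 km/s
Delay = distance / speed = 5000 / 200000 seconds
Delay in ms = 5000 * 1000 / 200000
Delay = 25.0000 ms
Rounded to 2 dp = 25.00 ms

25.00


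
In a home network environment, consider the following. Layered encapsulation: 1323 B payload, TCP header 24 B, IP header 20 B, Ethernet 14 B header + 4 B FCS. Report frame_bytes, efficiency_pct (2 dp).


TCP segment = 1323 + 24 = 1347 B
IP packet = 1347 + 20 = 1367 B
Ethernet frame = 1367 + 14 + 4 = 1385 B
Efficiency = app / frame = 1323 / 1385 = 0.955235 = 95.5235% -> 95.52% (2 dp)

1385, 95.52


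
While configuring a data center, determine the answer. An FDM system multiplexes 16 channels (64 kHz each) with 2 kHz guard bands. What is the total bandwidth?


Given: 16 channels, 64 kHz each, guard = 2 kHz
Channel bandwidth = 16 * 64 = 1024 kHz
Guard bands = 15 gaps * 2 kHz = 30 kHz
Total = 1024 + 30 = 1054 kHz

1054


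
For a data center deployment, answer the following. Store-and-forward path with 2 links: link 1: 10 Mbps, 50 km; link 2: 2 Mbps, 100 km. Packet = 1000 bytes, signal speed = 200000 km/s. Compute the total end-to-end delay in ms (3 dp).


Packet = 1000 bytes = 8000 bits. Store-and-forward: sum (t_trans + t_prop) per link.
Link 1: t_trans = 8000/(10*10^6) s = 0.8000 ms; t_prop = 50/200000 s = 0.2500 ms; subtotal = 1.0500 ms
Link 2: t_trans = 8000/(2*10^6) s = 4.0000 ms; t_prop = 100/200000 s = 0.5000 ms; subtotal = 4.5000 ms
End-to-end = 1.0500 + 4.5000 = 5.5500 ms -> 5.550 ms (3 dp)

5.550


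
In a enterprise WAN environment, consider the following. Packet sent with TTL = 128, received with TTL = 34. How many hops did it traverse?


Given: initial TTL = 128, received TTL = 34
Hops = initial TTL - received TTL
Hops = 128 - 34 = 94

94


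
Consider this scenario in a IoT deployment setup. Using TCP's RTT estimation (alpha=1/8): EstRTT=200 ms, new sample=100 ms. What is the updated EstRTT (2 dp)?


Given: EstRTT = 200 ms, SampleRTT = 100 ms, alpha = 1/8
New EstRTT = (1 - alpha) * EstRTT + alpha * SampleRTT
(7/8) * 200 = 175
(1/8) * 100 = 12.5
New EstRTT = 175 + 12.5 = 187.5 ms -> 187.50 ms (2 dp)

187.50


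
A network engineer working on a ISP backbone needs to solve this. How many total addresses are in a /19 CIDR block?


Given: CIDR prefix /19
Host bits = 32 - 19 = 13
Total addresses = 2^13 = 8192

8192


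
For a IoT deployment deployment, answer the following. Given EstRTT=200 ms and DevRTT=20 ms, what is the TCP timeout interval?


Given: EstRTT = 200 ms, DevRTT = 20 ms
Timeout = EstRTT + 4 * DevRTT
4 * DevRTT = 4 * 20 = 80
Timeout = 200 + 80 = 280 ms

280


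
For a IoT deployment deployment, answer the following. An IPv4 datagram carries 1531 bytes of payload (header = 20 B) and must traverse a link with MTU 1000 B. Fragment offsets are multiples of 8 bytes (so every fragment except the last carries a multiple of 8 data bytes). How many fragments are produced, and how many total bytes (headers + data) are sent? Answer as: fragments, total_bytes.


Max data per non-final fragment = floor((MTU - header)/8)*8 = floor((1000 - 20)/8)*8 = floor(980/8)*8 = 976 B
Final fragment needs no 8-byte alignment: it can carry up to MTU - header = 980 B
Non-final fragments needed = ceil((payload - 980) / 976) = ceil(551/976) = ceil(0.5645) = 1
Number of fragments = 1 + 1 = 2
Fragment sizes (data): 1 * 976 B + 555 B (last, 555 <= 980 OK)
Total bytes sent = payload + n_frags * header = 1531 + 2*20 = 1531 + 40 = 1571 B

2, 1571


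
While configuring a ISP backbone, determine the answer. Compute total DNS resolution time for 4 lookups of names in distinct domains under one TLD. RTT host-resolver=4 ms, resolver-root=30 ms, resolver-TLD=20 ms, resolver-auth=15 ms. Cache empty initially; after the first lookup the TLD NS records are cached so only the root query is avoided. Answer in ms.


Lookup 1 (cold cache): local + root + TLD + auth = 4 + 30 + 20 + 15 = 69 ms
Lookups 2..4 (TLD NS cached -> skip root; new domain -> still ask TLD and auth): local + TLD + auth = 4 + 20 + 15 = 39 ms each
Remaining 3 lookups: 3 * 39 = 117 ms
Total = 69 + 117 = 186 ms

186


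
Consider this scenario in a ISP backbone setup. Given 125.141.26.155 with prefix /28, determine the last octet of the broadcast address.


Given: IP = 125.141.26.155, prefix = /28
Host bits = 32 - 28 = 4
Network last octet = 155 AND mask = 144
Host part size = 2^4 - 1 = 15
Broadcast last octet = 144 OR 15 = 159

159


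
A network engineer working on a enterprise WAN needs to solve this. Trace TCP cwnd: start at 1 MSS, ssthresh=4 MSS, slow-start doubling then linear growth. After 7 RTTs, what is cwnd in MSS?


RTT 0: cwnd = 1 MSS (initial)
RTT 1: cwnd = 2 MSS (slow start, doubled)
RTT 2: cwnd = 4 MSS (slow start, doubled)
RTT 3: cwnd = 5 MSS (congestion avoidance, +1)
RTT 4: cwnd = 6 MSS (congestion avoidance, +1)
RTT 5: cwnd = 7 MSS (congestion avoidance, +1)
RTT 6: cwnd = 8 MSS (congestion avoidance, +1)
RTT 7: cwnd = 9 MSS (congestion avoidance, +1)

9


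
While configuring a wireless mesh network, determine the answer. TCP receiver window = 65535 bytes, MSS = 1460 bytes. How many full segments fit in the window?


Given: RWND = 65535 bytes, MSS = 1460 bytes
Full segments = floor(RWND / MSS)
Full segments = floor(65535 / 1460)
Full segments = floor(44.887) = 44

44


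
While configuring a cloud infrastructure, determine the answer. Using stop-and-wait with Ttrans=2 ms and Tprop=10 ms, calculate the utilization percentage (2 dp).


Given: Ttrans = 2 ms, Tprop = 10 ms
RTT = 2 * Tprop = 2 * 10 = 20 ms
U = Ttrans / (Ttrans + RTT)
U = 2 / (2 + 20)
U = 2 / 22 = 0.090909
U% = 9.09%

9.09


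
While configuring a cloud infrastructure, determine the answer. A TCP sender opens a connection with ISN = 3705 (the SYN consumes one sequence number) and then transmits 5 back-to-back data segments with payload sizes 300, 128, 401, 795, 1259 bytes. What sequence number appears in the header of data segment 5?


The SYN occupies sequence number ISN = 3705, so the first data byte is ISN + 1 = 3706.
SEQ of data segment i = (ISN + 1) + sum of payload sizes of segments 1..i-1.
Segment 1: SEQ = 3706, payload = 300 bytes
Segment 2: SEQ = 4006, payload = 128 bytes
Segment 3: SEQ = 4134, payload = 401 bytes
Segment 4: SEQ = 4535, payload = 795 bytes
Segment 5: SEQ = 5330, payload = 1259 bytes
SEQ of segment 5 = 3706 + 300 + 128 + 401 + 795 = 5330

5330


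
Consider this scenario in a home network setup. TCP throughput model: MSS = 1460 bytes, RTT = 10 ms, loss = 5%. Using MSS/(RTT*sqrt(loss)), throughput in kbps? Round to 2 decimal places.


Given: MSS = 1460 bytes, RTT = 10 ms, loss = 5%
RTT in seconds = 10 / 1000 = 0.01
Loss rate = 5% = 0.05
sqrt(loss) = sqrt(0.05) = 0.223606797750
Throughput (bytes/s) = 1460 / (0.01 * 0.223606797750) = 652931.8494
Throughput (kbps) = 652931.8494 * 8 / 1000 = 5223.454795 -> 5223.45 kbps (2 dp)

5223.45


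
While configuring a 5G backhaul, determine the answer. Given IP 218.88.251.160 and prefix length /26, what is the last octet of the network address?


Given: IP = 218.88.251.160, prefix = /26
Subnet mask = 255.255.255.192
Last octet of IP: 160
Last octet of mask: 192
Network last octet = 160 AND 192 = 128

128


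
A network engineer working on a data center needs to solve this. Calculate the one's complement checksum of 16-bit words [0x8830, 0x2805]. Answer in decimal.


Given words: [0x8830, 0x2805]
Step 1: Sum all words
Raw sum = 34864 + 10245 = 45109
One's complement = ~45109 & 0xFFFF = 20426

20426


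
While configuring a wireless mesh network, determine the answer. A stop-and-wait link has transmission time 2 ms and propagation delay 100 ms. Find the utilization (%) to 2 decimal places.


Given: Ttrans = 2 ms, Tprop = 100 ms
RTT = 2 * Tprop = 2 * 100 = 200 ms
U = Ttrans / (Ttrans + RTT)
U = 2 / (2 + 200)
U = 2 / 202 = 0.009901
U% = 0.99%

0.99


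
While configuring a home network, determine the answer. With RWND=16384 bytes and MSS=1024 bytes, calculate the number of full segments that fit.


Given: RWND = 16384 bytes, MSS = 1024 bytes
Full segments = floor(RWND / MSS)
Full segments = floor(16384 / 1024)
Full segments = floor(16.0) = 16

16


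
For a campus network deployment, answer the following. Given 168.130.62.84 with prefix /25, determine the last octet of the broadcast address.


Given: IP = 168.130.62.84, prefix = /25
Host bits = 32 - 25 = 7
Network last octet = 84 AND mask = 0
Host part size = 2^7 - 1 = 127
Broadcast last octet = 0 OR 127 = 127

127


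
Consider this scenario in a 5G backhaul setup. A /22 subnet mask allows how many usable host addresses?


Given: subnet mask /22
Host bits = 32 - 22 = 10
Total addresses = 2^10 = 1024
Usable hosts = 1024 - 2 (network + broadcast) = 1022

1022


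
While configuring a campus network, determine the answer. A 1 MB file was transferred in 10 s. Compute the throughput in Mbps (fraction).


Given: file = 1 MB, time = 10 s
File in Mb = 1 * 8 = 8 Mb
Throughput = 8 / 10 Mbps
Throughput = 4/5 Mbps

4/5


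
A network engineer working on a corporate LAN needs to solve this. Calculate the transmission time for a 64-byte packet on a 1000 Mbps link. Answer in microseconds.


Given: packet = 64 bytes, bandwidth = 1000 Mbps
Packet in bits = 64 * 8 = 512 bits
Bandwidth = 1000 * 10^6 = 1000000000 bps
Time = 512 / 1000000000 seconds
Time in us = 512 * 10^6 / 1000000000 = 0.512

0.512


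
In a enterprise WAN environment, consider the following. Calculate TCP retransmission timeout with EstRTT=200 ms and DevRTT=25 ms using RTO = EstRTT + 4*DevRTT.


Given: EstRTT = 200 ms, DevRTT = 25 ms
Timeout = EstRTT + 4 * DevRTT
4 * DevRTT = 4 * 25 = 100
Timeout = 200 + 100 = 300 ms

300


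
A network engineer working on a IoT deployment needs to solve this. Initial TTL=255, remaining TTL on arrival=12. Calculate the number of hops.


Given: initial TTL = 255, received TTL = 12
Hops = initial TTL - received TTL
Hops = 255 - 12 = 243

243


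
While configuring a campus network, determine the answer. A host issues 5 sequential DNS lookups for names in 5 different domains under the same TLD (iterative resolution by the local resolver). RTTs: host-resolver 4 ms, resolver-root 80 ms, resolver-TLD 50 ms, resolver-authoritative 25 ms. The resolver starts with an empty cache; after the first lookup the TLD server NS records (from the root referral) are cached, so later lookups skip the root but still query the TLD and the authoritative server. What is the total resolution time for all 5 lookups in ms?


Lookup 1 (cold cache): local + root + TLD + auth = 4 + 80 + 50 + 25 = 159 ms
Lookups 2..5 (TLD NS cached -> skip root; new domain -> still ask TLD and auth): local + TLD + auth = 4 + 50 + 25 = 79 ms each
Remaining 4 lookups: 4 * 79 = 316 ms
Total = 159 + 316 = 475 ms

475


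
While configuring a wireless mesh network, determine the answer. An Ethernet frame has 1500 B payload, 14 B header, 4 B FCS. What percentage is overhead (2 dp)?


Given: payload = 1500 B, header = 14 B, trailer = 4 B
Overhead bytes = header + trailer = 14 + 4 = 18
Total frame = payload + overhead = 1500 + 18 = 1518
Overhead % = 18 / 1518 * 100 = 1.1858% -> 1.19% (2 dp)

1.19


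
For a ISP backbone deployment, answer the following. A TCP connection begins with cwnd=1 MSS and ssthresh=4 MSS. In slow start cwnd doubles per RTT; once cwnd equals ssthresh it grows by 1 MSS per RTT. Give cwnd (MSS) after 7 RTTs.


RTT 0: cwnd = 1 MSS (initial)
RTT 1: cwnd = 2 MSS (slow start, doubled)
RTT 2: cwnd = 4 MSS (slow start, doubled)
RTT 3: cwnd = 5 MSS (congestion avoidance, +1)
RTT 4: cwnd = 6 MSS (congestion avoidance, +1)
RTT 5: cwnd = 7 MSS (congestion avoidance, +1)
RTT 6: cwnd = 8 MSS (congestion avoidance, +1)
RTT 7: cwnd = 9 MSS (congestion avoidance, +1)

9


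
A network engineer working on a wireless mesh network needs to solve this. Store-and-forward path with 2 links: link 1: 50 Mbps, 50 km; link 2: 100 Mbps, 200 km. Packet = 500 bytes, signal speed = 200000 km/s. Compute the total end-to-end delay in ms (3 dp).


Packet = 500 bytes = 4000 bits. Store-and-forward: sum (t_trans + t_prop) per link.
Link 1: t_trans = 4000/(50*10^6) s = 0.0800 ms; t_prop = 50/200000 s = 0.2500 ms; subtotal = 0.3300 ms
Link 2: t_trans = 4000/(100*10^6) s = 0.0400 ms; t_prop = 200/200000 s = 1.0000 ms; subtotal = 1.0400 ms
End-to-end = 0.3300 + 1.0400 = 1.3700 ms -> 1.370 ms (3 dp)

1.370


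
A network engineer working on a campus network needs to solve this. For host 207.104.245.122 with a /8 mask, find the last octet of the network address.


Given: IP = 207.104.245.122, prefix = /8
Subnet mask = 255.0.0.0
Last octet of IP: 122
Last octet of mask: 0
Network last octet = 122 AND 0 = 0

0


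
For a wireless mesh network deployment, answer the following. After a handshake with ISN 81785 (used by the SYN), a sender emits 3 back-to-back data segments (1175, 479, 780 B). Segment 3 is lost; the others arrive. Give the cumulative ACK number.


SYN uses sequence number 81785; first data byte = ISN + 1 = 81786.
Segment 1: SEQ = 81786, len = 1175 B, covers [81786, 82960]
Segment 2: SEQ = 82961, len = 479 B, covers [82961, 83439]
Segment 3: SEQ = 83440, len = 780 B, covers [83440, 84219] [LOST]
In-order data received: bytes [81786, 83439] (segments 1..2).
Segment 3 missing -> gap begins at byte 83440.
Cumulative ACK = next expected in-order byte = 81786 + 1175 + 479 = 83440

83440


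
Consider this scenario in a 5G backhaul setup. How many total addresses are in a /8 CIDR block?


Given: CIDR prefix /8
Host bits = 32 - 8 = 24
Total addresses = 2^24 = 16777216

16777216


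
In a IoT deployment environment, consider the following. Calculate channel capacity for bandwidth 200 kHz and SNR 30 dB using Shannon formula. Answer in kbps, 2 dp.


Given: B = 200 kHz, SNR = 30 dB
SNR linear = 10^(30/10) = 1000
1 + SNR = 1001
log2(1001) = 9.9672262588
C = 200 * 1000 * 9.9672262588 = 1993445.2518 bps
C = 1993.445252 kbps -> 1993.45 kbps (2 dp)

1993.45


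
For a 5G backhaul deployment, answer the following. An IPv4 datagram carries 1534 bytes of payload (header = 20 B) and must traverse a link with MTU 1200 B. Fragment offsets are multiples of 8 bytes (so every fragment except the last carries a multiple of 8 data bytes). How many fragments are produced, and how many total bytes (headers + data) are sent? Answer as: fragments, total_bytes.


Max data per non-final fragment = floor((MTU - header)/8)*8 = floor((1200 - 20)/8)*8 = floor(1180/8)*8 = 1176 B
Final fragment needs no 8-byte alignment: it can carry up to MTU - header = 1180 B
Non-final fragments needed = ceil((payload - 1180) / 1176) = ceil(354/1176) = ceil(0.3010) = 1
Number of fragments = 1 + 1 = 2
Fragment sizes (data): 1 * 1176 B + 358 B (last, 358 <= 1180 OK)
Total bytes sent = payload + n_frags * header = 1534 + 2*20 = 1534 + 40 = 1574 B

2, 1574


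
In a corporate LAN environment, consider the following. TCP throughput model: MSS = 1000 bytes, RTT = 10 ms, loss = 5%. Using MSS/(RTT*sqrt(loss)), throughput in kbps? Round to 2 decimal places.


Given: MSS = 1000 bytes, RTT = 10 ms, loss = 5%
RTT in seconds = 10 / 1000 = 0.01
Loss rate = 5% = 0.05
sqrt(loss) = sqrt(0.05) = 0.223606797750
Throughput (bytes/s) = 1000 / (0.01 * 0.223606797750) = 447213.5955
Throughput (kbps) = 447213.5955 * 8 / 1000 = 3577.708764 -> 3577.71 kbps (2 dp)

3577.71


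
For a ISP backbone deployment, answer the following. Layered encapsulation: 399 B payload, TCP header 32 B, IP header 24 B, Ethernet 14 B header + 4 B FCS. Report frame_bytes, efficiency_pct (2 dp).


TCP segment = 399 + 32 = 431 B
IP packet = 431 + 24 = 455 B
Ethernet frame = 455 + 14 + 4 = 473 B
Efficiency = app / frame = 399 / 473 = 0.843552 = 84.3552% -> 84.36% (2 dp)

473, 84.36


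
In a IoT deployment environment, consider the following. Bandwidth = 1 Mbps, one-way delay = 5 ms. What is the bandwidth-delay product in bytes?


Given: bandwidth = 1 Mbps, delay = 5 ms
BDP in bits = 1 * 10^6 * 5 / 1000
BDP in bits = 5000
BDP in bytes = 5000 / 8 = 625

625


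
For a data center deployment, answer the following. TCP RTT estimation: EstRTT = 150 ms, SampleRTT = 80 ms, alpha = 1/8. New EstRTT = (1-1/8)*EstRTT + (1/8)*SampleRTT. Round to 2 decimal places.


Given: EstRTT = 150 ms, SampleRTT = 80 ms, alpha = 1/8
New EstRTT = (1 - alpha) * EstRTT + alpha * SampleRTT
(7/8) * 150 = 131.25
(1/8) * 80 = 10
New EstRTT = 131.25 + 10 = 141.25 ms -> 141.25 ms (2 dp)

141.25


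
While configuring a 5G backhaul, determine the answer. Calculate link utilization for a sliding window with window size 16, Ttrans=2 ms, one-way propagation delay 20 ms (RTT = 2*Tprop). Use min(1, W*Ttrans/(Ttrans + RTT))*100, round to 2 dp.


Given: W = 16, Ttrans = 2 ms, RTT = 40 ms (= 2 * Tprop, Tprop = 20 ms)
Cycle time = Ttrans + RTT = 2 + 40 = 42 ms (first packet sent until its ACK returns)
W * Ttrans = 16 * 2 = 32 ms of sending per cycle
W * Ttrans / (Ttrans + RTT) = 32 / 42 = 0.761905
U = min(1, 0.761905) = 0.761905
U% = 76.19%

76.19


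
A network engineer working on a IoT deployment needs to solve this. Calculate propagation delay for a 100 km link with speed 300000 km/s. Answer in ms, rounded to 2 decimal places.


Given: distance = 100 km, speed = 300000 km/s
Delay = distance / speed = 100 / 300000 seconds
Delay in ms = 100 * 1000 / 300000
Delay = 0.3333 ms
Rounded to 2 dp = 0.33 ms

0.33


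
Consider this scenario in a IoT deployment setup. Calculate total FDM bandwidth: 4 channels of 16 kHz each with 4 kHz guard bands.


Given: 4 channels, 16 kHz each, guard = 4 kHz
Channel bandwidth = 4 * 16 = 64 kHz
Guard bands = 3 gaps * 4 kHz = 12 kHz
Total = 64 + 12 = 76 kHz

76


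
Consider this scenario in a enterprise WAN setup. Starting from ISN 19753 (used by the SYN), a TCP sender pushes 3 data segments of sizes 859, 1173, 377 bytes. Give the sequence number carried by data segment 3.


The SYN occupies sequence number ISN = 19753, so the first data byte is ISN + 1 = 19754.
SEQ of data segment i = (ISN + 1) + sum of payload sizes of segments 1..i-1.
Segment 1: SEQ = 19754, payload = 859 bytes
Segment 2: SEQ = 20613, payload = 1173 bytes
Segment 3: SEQ = 21786, payload = 377 bytes
SEQ of segment 3 = 19754 + 859 + 1173 = 21786

21786


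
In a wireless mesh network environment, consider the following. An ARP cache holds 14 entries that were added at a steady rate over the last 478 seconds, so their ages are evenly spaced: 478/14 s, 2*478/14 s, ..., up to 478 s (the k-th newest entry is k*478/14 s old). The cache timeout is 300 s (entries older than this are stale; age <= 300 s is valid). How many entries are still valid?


Ages are k * 478/14 s for k = 1..14 (spacing = 34.1429 s).
Entry k is valid iff k * 478/14 <= 300 iff k <= 14 * 300 / 478 = 8.7866
n_valid = floor(8.7866) = 8
(n_stale = 14 - 8 = 6)

8


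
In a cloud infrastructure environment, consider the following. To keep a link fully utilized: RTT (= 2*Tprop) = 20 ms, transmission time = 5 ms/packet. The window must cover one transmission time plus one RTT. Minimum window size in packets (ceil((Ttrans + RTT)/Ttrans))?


Given: Ttrans = 5 ms, RTT = 20 ms (= 2 * Tprop, Tprop = 10 ms)
Time until first ACK returns = Ttrans + RTT = 5 + 20 = 25 ms
Need W * Ttrans >= Ttrans + RTT  ->  W >= (Ttrans + RTT) / Ttrans
(Ttrans + RTT) / Ttrans = 25 / 5 = 5
W_min = ceil(5) = 5

5


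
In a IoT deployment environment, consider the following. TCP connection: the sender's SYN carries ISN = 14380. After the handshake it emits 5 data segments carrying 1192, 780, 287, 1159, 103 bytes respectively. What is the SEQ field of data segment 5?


The SYN occupies sequence number ISN = 14380, so the first data byte is ISN + 1 = 14381.
SEQ of data segment i = (ISN + 1) + sum of payload sizes of segments 1..i-1.
Segment 1: SEQ = 14381, payload = 1192 bytes
Segment 2: SEQ = 15573, payload = 780 bytes
Segment 3: SEQ = 16353, payload = 287 bytes
Segment 4: SEQ = 16640, payload = 1159 bytes
Segment 5: SEQ = 17799, payload = 103 bytes
SEQ of segment 5 = 14381 + 1192 + 780 + 287 + 1159 = 17799

17799


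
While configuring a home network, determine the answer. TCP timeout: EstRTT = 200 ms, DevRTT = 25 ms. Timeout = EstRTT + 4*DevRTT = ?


Given: EstRTT = 200 ms, DevRTT = 25 ms
Timeout = EstRTT + 4 * DevRTT
4 * DevRTT = 4 * 25 = 100
Timeout = 200 + 100 = 300 ms

300


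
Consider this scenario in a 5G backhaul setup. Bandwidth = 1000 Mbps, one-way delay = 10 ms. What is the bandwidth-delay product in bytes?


Given: bandwidth = 1000 Mbps, delay = 10 ms
BDP in bits = 1000 * 10^6 * 10 / 1000
BDP in bits = 10000000
BDP in bytes = 10000000 / 8 = 1250000

1250000


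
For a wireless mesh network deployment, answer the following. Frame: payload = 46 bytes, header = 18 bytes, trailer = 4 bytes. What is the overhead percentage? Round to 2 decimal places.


Given: payload = 46 B, header = 18 B, trailer = 4 B
Overhead bytes = header + trailer = 18 + 4 = 22
Total frame = payload + overhead = 46 + 22 = 68
Overhead % = 22 / 68 * 100 = 32.3529% -> 32.35% (2 dp)

32.35


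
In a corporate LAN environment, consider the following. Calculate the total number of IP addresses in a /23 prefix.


Given: CIDR prefix /23
Host bits = 32 - 23 = 9
Total addresses = 2^9 = 512

512


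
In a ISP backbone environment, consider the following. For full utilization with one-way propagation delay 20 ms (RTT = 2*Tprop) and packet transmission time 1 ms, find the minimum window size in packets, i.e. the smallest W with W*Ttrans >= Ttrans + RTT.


Given: Ttrans = 1 ms, RTT = 40 ms (= 2 * Tprop, Tprop = 20 ms)
Time until first ACK returns = Ttrans + RTT = 1 + 40 = 41 ms
Need W * Ttrans >= Ttrans + RTT  ->  W >= (Ttrans + RTT) / Ttrans
(Ttrans + RTT) / Ttrans = 41 / 1 = 41
W_min = ceil(41) = 41

41


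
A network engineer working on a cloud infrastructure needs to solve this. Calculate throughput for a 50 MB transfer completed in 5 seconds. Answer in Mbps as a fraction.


Given: file = 50 MB, time = 5 s
File in Mb = 50 * 8 = 400 Mb
Throughput = 400 / 5 Mbps
Throughput = 80 Mbps

80


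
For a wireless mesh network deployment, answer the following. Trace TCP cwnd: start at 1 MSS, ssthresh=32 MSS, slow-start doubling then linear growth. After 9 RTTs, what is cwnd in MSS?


RTT 0: cwnd = 1 MSS (initial)
RTT 1: cwnd = 2 MSS (slow start, doubled)
RTT 2: cwnd = 4 MSS (slow start, doubled)
RTT 3: cwnd = 8 MSS (slow start, doubled)
RTT 4: cwnd = 16 MSS (slow start, doubled)
RTT 5: cwnd = 32 MSS (slow start, doubled)
RTT 6: cwnd = 33 MSS (congestion avoidance, +1)
RTT 7: cwnd = 34 MSS (congestion avoidance, +1)
RTT 8: cwnd = 35 MSS (congestion avoidance, +1)
RTT 9: cwnd = 36 MSS (congestion avoidance, +1)

36


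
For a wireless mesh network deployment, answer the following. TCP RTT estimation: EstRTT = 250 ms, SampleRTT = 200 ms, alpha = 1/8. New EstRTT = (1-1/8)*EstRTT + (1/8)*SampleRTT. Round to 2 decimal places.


Given: EstRTT = 250 ms, SampleRTT = 200 ms, alpha = 1/8
New EstRTT = (1 - alpha) * EstRTT + alpha * SampleRTT
(7/8) * 250 = 218.75
(1/8) * 200 = 25
New EstRTT = 218.75 + 25 = 243.75 ms -> 243.75 ms (2 dp)

243.75


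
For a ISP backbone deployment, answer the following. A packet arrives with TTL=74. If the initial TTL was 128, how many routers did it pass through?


Given: initial TTL = 128, received TTL = 74
Hops = initial TTL - received TTL
Hops = 128 - 74 = 54

54


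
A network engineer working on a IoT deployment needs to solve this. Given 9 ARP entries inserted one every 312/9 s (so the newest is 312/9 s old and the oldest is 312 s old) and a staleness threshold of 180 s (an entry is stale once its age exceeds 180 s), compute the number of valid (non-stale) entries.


Ages are k * 312/9 s for k = 1..9 (spacing = 34.6667 s).
Entry k is valid iff k * 312/9 <= 180 iff k <= 9 * 180 / 312 = 5.1923
n_valid = floor(5.1923) = 5
(n_stale = 9 - 5 = 4)

5


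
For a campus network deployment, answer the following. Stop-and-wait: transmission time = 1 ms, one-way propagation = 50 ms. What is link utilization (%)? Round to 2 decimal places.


Given: Ttrans = 1 ms, Tprop = 50 ms
RTT = 2 * Tprop = 2 * 50 = 100 ms
U = Ttrans / (Ttrans + RTT)
U = 1 / (1 + 100)
U = 1 / 101 = 0.009901
U% = 0.99%

0.99


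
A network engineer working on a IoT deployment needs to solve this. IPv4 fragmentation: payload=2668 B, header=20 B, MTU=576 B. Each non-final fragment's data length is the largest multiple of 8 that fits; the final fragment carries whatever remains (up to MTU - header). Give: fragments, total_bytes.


Max data per non-final fragment = floor((MTU - header)/8)*8 = floor((576 - 20)/8)*8 = floor(556/8)*8 = 552 B
Final fragment needs no 8-byte alignment: it can carry up to MTU - header = 556 B
Non-final fragments needed = ceil((payload - 556) / 552) = ceil(2112/552) = ceil(3.8261) = 4
Number of fragments = 4 + 1 = 5
Fragment sizes (data): 4 * 552 B + 460 B (last, 460 <= 556 OK)
Total bytes sent = payload + n_frags * header = 2668 + 5*20 = 2668 + 100 = 2768 B

5, 2768


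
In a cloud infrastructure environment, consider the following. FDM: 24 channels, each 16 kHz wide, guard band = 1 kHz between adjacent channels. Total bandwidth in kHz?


Given: 24 channels, 16 kHz each, guard = 1 kHz
Channel bandwidth = 24 * 16 = 384 kHz
Guard bands = 23 gaps * 1 kHz = 23 kHz
Total = 384 + 23 = 407 kHz

407


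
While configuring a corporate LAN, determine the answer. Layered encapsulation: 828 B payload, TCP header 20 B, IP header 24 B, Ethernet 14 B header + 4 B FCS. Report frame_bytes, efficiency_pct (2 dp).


TCP segment = 828 + 20 = 848 B
IP packet = 848 + 24 = 872 B
Ethernet frame = 872 + 14 + 4 = 890 B
Efficiency = app / frame = 828 / 890 = 0.930337 = 93.0337% -> 93.03% (2 dp)

890, 93.03


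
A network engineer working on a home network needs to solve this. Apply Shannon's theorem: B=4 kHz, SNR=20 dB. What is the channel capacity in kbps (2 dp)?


Given: B = 4 kHz, SNR = 20 dB
SNR linear = 10^(20/10) = 100
1 + SNR = 101
log2(101) = 6.6582114828
C = 4 * 1000 * 6.6582114828 = 26632.8459 bps
C = 26.632846 kbps -> 26.63 kbps (2 dp)

26.63


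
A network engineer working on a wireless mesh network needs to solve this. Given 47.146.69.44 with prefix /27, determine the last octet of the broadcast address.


Given: IP = 47.146.69.44, prefix = /27
Host bits = 32 - 27 = 5
Network last octet = 44 AND mask = 32
Host part size = 2^5 - 1 = 31
Broadcast last octet = 32 OR 31 = 63

63


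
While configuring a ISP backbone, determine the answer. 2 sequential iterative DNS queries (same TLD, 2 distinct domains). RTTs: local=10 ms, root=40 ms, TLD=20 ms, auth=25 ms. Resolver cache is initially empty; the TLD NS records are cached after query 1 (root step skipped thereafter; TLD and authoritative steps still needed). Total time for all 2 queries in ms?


Lookup 1 (cold cache): local + root + TLD + auth = 10 + 40 + 20 + 25 = 95 ms
Lookups 2..2 (TLD NS cached -> skip root; new domain -> still ask TLD and auth): local + TLD + auth = 10 + 20 + 25 = 55 ms each
Remaining 1 lookups: 1 * 55 = 55 ms
Total = 95 + 55 = 150 ms

150


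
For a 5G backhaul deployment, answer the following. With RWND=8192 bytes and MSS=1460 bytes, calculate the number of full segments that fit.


Given: RWND = 8192 bytes, MSS = 1460 bytes
Full segments = floor(RWND / MSS)
Full segments = floor(8192 / 1460)
Full segments = floor(5.611) = 5

5


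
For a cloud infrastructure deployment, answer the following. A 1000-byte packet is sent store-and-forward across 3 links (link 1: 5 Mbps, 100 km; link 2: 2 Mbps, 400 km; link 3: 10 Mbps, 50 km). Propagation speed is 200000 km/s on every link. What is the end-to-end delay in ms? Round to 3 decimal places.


Packet = 1000 bytes = 8000 bits. Store-and-forward: sum (t_trans + t_prop) per link.
Link 1: t_trans = 8000/(5*10^6) s = 1.6000 ms; t_prop = 100/200000 s = 0.5000 ms; subtotal = 2.1000 ms
Link 2: t_trans = 8000/(2*10^6) s = 4.0000 ms; t_prop = 400/200000 s = 2.0000 ms; subtotal = 6.0000 ms
Link 3: t_trans = 8000/(10*10^6) s = 0.8000 ms; t_prop = 50/200000 s = 0.2500 ms; subtotal = 1.0500 ms
End-to-end = 2.1000 + 6.0000 + 1.0500 = 9.1500 ms -> 9.150 ms (3 dp)

9.150


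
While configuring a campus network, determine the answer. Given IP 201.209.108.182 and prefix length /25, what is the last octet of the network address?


Given: IP = 201.209.108.182, prefix = /25
Subnet mask = 255.255.255.128
Last octet of IP: 182
Last octet of mask: 128
Network last octet = 182 AND 128 = 128

128


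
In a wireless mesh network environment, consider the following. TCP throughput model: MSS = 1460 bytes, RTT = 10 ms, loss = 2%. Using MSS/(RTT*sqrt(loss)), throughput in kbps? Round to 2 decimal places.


Given: MSS = 1460 bytes, RTT = 10 ms, loss = 2%
RTT in seconds = 10 / 1000 = 0.01
Loss rate = 2% = 0.02
sqrt(loss) = sqrt(0.02) = 0.141421356237
Throughput (bytes/s) = 1460 / (0.01 * 0.141421356237) = 1032375.9005
Throughput (kbps) = 1032375.9005 * 8 / 1000 = 8259.007204 -> 8259.01 kbps (2 dp)

8259.01


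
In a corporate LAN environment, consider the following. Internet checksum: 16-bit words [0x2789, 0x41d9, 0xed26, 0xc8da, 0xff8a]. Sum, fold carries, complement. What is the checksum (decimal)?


Given words: [0x2789, 0x41d9, 0xed26, 0xc8da, 0xff8a]
Step 1: Sum all words
Raw sum = 10121 + 16857 + 60710 + 51418 + 65418 = 204524
Step 2: Fold carry: (7916 + 3) = 7919
One's complement = ~7919 & 0xFFFF = 57616

57616


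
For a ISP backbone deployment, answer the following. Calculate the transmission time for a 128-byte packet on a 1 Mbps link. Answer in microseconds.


Given: packet = 128 bytes, bandwidth = 1 Mbps
Packet in bits = 128 * 8 = 1024 bits
Bandwidth = 1 * 10^6 = 1000000 bps
Time = 1024 / 1000000 seconds
Time in us = 1024 * 10^6 / 1000000 = 1024

1024


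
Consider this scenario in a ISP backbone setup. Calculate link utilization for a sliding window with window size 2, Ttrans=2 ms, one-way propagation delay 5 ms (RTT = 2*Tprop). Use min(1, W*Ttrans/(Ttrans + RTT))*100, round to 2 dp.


Given: W = 2, Ttrans = 2 ms, RTT = 10 ms (= 2 * Tprop, Tprop = 5 ms)
Cycle time = Ttrans + RTT = 2 + 10 = 12 ms (first packet sent until its ACK returns)
W * Ttrans = 2 * 2 = 4 ms of sending per cycle
W * Ttrans / (Ttrans + RTT) = 4 / 12 = 0.333333
U = min(1, 0.333333) = 0.333333
U% = 33.33%

33.33


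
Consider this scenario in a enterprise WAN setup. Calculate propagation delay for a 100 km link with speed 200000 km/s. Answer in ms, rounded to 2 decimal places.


Given: distance = 100 km, speed = 200000 km/s
Delay = distance / speed = 100 / 200000 seconds
Delay in ms = 100 * 1000 / 200000
Delay = 0.5000 ms
Rounded to 2 dp = 0.50 ms

0.50


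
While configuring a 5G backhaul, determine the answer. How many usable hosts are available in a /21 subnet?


Given: subnet mask /21
Host bits = 32 - 21 = 11
Total addresses = 2^11 = 2048
Usable hosts = 2048 - 2 (network + broadcast) = 2046

2046


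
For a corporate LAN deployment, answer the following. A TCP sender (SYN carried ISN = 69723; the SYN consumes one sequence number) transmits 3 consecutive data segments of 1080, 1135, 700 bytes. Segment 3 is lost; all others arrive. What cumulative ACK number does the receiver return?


SYN uses sequence number 69723; first data byte = ISN + 1 = 69724.
Segment 1: SEQ = 69724, len = 1080 B, covers [69724, 70803]
Segment 2: SEQ = 70804, len = 1135 B, covers [70804, 71938]
Segment 3: SEQ = 71939, len = 700 B, covers [71939, 72638] [LOST]
In-order data received: bytes [69724, 71938] (segments 1..2).
Segment 3 missing -> gap begins at byte 71939.
Cumulative ACK = next expected in-order byte = 69724 + 1080 + 1135 = 71939

71939


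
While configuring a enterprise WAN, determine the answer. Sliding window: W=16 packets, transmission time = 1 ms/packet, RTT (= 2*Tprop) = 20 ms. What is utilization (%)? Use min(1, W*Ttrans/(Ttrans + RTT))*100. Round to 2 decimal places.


Given: W = 16, Ttrans = 1 ms, RTT = 20 ms (= 2 * Tprop, Tprop = 10 ms)
Cycle time = Ttrans + RTT = 1 + 20 = 21 ms (first packet sent until its ACK returns)
W * Ttrans = 16 * 1 = 16 ms of sending per cycle
W * Ttrans / (Ttrans + RTT) = 16 / 21 = 0.761905
U = min(1, 0.761905) = 0.761905
U% = 76.19%

76.19


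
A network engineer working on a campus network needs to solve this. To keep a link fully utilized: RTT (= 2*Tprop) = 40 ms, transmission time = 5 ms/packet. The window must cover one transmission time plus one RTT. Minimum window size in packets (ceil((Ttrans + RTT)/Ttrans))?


Given: Ttrans = 5 ms, RTT = 40 ms (= 2 * Tprop, Tprop = 20 ms)
Time until first ACK returns = Ttrans + RTT = 5 + 40 = 45 ms
Need W * Ttrans >= Ttrans + RTT  ->  W >= (Ttrans + RTT) / Ttrans
(Ttrans + RTT) / Ttrans = 45 / 5 = 9
W_min = ceil(9) = 9

9


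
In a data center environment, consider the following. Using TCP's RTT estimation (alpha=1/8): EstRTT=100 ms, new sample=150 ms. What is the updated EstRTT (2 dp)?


Given: EstRTT = 100 ms, SampleRTT = 150 ms, alpha = 1/8
New EstRTT = (1 - alpha) * EstRTT + alpha * SampleRTT
(7/8) * 100 = 87.5
(1/8) * 150 = 18.75
New EstRTT = 87.5 + 18.75 = 106.25 ms -> 106.25 ms (2 dp)

106.25


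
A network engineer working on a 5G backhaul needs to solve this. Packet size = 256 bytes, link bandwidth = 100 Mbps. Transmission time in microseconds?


Given: packet = 256 bytes, bandwidth = 100 Mbps
Packet in bits = 256 * 8 = 2048 bits
Bandwidth = 100 * 10^6 = 100000000 bps
Time = 2048 / 100000000 seconds
Time in us = 2048 * 10^6 / 100000000 = 20.48

20.48


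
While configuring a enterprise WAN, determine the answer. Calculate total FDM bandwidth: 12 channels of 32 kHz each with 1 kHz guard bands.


Given: 12 channels, 32 kHz each, guard = 1 kHz
Channel bandwidth = 12 * 32 = 384 kHz
Guard bands = 11 gaps * 1 kHz = 11 kHz
Total = 384 + 11 = 395 kHz

395
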